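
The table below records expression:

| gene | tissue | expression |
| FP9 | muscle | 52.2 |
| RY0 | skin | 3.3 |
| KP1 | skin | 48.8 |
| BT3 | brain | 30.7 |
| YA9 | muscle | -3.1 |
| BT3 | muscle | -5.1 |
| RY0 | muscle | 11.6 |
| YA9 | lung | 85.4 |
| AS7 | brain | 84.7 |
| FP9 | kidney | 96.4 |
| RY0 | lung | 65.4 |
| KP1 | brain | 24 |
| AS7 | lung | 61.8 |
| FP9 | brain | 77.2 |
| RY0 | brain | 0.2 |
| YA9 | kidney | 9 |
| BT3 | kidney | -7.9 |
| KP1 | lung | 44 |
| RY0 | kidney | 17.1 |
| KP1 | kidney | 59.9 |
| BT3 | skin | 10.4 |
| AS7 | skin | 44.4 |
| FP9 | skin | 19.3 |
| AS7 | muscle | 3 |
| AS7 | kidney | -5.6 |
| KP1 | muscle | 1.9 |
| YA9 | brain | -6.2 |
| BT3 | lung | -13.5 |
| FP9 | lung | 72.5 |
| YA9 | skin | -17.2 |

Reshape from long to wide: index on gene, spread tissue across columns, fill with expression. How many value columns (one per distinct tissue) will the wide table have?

5

5 distinct tissue values: muscle, kidney, lung, brain, skin.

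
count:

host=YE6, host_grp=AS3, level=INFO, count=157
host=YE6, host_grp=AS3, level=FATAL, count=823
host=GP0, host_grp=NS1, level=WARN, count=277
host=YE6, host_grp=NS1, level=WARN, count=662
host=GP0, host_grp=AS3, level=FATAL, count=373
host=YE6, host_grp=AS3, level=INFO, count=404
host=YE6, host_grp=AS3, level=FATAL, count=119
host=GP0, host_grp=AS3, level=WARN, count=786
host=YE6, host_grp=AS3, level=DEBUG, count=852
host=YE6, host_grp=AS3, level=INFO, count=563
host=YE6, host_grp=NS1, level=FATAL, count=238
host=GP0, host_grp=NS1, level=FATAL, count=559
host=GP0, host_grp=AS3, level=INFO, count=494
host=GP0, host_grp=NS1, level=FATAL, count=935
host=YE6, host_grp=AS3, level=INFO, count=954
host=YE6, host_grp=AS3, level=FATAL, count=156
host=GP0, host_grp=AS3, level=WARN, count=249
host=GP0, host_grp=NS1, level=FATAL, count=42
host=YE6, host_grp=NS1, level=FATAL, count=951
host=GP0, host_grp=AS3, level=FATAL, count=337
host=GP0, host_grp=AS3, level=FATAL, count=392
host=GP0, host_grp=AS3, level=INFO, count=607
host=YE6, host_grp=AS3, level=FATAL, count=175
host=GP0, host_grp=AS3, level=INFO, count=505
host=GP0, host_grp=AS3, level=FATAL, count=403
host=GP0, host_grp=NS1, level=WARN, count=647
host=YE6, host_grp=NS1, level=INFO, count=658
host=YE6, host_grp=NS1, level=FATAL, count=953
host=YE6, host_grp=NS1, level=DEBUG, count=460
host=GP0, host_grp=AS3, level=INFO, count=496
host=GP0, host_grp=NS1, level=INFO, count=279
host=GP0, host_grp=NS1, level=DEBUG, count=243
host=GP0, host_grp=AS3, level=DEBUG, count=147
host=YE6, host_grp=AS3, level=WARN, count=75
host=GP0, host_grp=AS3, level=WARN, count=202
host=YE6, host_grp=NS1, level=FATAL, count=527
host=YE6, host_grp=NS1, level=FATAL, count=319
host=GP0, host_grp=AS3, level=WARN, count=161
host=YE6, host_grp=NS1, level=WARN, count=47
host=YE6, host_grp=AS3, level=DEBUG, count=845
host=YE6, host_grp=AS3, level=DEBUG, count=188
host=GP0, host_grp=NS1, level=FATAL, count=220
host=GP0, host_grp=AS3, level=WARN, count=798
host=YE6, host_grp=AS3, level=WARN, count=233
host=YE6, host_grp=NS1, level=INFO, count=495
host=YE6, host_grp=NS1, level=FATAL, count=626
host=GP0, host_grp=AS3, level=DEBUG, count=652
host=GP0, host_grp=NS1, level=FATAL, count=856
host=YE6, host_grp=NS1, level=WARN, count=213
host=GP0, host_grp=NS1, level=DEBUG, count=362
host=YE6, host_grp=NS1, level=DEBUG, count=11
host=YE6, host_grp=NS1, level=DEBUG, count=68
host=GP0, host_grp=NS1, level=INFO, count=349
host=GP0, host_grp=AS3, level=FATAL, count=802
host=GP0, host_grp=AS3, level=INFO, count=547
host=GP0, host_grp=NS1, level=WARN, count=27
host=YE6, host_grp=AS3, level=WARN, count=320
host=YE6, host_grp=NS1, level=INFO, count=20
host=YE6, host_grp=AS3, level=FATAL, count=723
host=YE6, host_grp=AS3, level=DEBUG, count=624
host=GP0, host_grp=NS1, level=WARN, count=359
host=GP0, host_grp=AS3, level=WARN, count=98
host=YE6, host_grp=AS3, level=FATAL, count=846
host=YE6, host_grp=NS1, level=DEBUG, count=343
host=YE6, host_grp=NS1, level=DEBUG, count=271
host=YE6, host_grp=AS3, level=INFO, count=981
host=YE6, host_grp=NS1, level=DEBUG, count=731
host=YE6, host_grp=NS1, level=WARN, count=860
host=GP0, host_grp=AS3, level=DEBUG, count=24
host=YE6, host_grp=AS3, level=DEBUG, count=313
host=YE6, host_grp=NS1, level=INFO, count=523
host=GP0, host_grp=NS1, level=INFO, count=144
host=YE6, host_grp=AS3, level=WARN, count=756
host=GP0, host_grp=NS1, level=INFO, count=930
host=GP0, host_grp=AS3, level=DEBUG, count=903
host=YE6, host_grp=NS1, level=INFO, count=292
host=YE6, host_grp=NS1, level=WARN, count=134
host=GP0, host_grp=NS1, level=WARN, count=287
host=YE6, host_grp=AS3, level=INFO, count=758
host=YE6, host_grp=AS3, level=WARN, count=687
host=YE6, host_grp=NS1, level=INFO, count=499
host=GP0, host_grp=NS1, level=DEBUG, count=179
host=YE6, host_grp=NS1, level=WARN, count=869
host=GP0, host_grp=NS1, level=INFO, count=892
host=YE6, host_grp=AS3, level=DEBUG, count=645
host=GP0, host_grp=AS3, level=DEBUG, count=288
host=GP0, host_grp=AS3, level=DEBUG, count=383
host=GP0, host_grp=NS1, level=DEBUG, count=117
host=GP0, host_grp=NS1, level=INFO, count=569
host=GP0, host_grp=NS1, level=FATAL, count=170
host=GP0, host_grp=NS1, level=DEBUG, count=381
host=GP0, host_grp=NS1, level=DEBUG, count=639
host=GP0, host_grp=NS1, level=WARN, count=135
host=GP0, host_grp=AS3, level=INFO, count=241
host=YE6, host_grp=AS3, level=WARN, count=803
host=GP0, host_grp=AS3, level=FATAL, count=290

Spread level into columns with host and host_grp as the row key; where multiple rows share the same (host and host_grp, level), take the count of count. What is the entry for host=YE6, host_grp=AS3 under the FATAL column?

6

Rows with host=YE6, host_grp=AS3 and level=FATAL: count values are 823, 119, 156, 175, 723, 846.
6 rows match — count = 6.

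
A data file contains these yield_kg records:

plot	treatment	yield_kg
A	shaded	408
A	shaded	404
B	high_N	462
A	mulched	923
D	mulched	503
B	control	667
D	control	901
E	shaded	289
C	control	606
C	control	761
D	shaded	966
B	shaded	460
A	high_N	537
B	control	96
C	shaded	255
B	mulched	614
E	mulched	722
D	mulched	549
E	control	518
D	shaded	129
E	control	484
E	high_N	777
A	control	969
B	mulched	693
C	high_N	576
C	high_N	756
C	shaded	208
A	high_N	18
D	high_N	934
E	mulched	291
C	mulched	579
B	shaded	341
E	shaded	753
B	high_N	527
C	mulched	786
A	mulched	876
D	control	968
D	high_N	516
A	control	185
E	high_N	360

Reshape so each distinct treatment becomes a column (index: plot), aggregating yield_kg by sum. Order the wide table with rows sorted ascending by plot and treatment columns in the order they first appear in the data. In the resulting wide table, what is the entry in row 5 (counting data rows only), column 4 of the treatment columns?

1002

With rows sorted ascending by plot, row 5 is plot=E. treatment columns in first-appearance order: shaded, high_N, mulched, control; column 4 is control.
Long rows with plot=E, treatment=control: 518 + 484 = 1002.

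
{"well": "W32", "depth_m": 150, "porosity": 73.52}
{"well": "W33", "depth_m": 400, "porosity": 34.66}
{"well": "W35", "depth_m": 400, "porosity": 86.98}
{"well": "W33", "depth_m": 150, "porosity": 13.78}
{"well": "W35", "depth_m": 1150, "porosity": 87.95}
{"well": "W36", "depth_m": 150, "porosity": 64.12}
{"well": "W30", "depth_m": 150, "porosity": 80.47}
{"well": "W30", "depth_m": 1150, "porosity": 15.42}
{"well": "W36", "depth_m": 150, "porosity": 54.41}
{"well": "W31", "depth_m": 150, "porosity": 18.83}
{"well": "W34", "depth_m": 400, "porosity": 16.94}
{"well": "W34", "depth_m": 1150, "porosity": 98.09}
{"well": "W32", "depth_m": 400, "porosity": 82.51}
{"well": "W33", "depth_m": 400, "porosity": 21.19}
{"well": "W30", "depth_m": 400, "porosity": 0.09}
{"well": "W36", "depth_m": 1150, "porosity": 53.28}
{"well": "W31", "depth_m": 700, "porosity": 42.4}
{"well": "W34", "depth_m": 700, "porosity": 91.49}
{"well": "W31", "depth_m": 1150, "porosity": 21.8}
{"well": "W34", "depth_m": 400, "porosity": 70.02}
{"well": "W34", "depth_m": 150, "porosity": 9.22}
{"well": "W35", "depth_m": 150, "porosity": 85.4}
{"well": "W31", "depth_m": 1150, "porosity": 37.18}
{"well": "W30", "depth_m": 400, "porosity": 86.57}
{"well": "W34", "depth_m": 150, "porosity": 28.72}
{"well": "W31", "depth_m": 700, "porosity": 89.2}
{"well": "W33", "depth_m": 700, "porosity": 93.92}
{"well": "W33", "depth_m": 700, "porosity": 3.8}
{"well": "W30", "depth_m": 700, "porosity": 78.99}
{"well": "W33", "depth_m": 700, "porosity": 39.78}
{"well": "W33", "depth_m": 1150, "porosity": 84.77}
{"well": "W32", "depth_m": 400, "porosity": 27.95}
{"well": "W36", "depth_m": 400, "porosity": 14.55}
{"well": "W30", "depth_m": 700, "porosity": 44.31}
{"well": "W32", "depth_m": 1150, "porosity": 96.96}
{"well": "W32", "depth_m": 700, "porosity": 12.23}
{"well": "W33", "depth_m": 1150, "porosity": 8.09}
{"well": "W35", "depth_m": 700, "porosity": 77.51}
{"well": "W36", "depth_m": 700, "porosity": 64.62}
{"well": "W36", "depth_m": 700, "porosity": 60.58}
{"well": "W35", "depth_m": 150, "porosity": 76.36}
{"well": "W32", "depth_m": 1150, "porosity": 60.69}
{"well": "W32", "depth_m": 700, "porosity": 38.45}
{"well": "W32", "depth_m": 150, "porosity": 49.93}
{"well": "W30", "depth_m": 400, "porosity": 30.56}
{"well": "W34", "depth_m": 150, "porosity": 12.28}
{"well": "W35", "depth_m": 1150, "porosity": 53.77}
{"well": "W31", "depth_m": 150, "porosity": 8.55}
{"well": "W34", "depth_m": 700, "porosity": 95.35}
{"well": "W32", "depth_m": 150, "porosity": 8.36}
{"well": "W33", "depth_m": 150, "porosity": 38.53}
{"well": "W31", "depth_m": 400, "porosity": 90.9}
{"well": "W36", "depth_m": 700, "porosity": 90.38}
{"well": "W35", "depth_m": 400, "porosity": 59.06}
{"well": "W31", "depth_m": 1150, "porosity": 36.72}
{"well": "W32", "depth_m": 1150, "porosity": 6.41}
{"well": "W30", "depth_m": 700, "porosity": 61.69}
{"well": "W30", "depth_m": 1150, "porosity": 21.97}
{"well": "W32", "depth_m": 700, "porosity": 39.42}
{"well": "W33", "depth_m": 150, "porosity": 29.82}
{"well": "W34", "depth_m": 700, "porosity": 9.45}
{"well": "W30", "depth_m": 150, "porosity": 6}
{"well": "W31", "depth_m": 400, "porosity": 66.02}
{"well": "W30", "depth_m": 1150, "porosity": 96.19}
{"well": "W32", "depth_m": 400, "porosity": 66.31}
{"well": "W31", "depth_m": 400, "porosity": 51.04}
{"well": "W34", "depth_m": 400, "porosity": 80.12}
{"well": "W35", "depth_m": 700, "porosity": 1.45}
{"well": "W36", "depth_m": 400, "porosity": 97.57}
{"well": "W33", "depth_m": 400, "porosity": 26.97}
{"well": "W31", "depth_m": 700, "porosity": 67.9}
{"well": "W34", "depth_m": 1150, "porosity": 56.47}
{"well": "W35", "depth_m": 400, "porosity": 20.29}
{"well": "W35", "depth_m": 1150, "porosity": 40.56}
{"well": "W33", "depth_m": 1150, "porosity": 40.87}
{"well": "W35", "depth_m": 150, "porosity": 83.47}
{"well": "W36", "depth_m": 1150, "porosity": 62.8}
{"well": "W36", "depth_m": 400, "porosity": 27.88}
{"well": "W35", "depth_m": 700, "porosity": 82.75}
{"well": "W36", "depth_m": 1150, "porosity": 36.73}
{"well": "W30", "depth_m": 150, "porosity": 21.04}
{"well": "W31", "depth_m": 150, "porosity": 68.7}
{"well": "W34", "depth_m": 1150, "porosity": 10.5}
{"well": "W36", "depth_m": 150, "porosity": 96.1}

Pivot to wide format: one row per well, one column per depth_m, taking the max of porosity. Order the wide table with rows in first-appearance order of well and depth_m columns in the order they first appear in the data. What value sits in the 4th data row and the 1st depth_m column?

96.1

With rows in first-appearance order of well, row 4 is well=W36. depth_m columns in first-appearance order: 150, 400, 1150, 700; column 1 is 150.
Long rows with well=W36, depth_m=150: max(64.12, 54.41, 96.1) = 96.1.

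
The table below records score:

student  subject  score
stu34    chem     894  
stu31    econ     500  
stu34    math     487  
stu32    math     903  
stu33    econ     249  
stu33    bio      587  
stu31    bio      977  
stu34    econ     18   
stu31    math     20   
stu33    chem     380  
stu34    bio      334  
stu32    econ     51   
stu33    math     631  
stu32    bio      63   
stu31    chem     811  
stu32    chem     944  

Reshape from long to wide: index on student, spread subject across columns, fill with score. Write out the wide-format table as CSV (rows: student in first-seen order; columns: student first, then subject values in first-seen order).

Columns: student plus the 4 distinct subject values (chem, econ, math, bio).
For example, row stu34 column chem takes score=894 from the long row (stu34, chem).

student,chem,econ,math,bio
stu34,894,18,487,334
stu31,811,500,20,977
stu32,944,51,903,63
stu33,380,249,631,587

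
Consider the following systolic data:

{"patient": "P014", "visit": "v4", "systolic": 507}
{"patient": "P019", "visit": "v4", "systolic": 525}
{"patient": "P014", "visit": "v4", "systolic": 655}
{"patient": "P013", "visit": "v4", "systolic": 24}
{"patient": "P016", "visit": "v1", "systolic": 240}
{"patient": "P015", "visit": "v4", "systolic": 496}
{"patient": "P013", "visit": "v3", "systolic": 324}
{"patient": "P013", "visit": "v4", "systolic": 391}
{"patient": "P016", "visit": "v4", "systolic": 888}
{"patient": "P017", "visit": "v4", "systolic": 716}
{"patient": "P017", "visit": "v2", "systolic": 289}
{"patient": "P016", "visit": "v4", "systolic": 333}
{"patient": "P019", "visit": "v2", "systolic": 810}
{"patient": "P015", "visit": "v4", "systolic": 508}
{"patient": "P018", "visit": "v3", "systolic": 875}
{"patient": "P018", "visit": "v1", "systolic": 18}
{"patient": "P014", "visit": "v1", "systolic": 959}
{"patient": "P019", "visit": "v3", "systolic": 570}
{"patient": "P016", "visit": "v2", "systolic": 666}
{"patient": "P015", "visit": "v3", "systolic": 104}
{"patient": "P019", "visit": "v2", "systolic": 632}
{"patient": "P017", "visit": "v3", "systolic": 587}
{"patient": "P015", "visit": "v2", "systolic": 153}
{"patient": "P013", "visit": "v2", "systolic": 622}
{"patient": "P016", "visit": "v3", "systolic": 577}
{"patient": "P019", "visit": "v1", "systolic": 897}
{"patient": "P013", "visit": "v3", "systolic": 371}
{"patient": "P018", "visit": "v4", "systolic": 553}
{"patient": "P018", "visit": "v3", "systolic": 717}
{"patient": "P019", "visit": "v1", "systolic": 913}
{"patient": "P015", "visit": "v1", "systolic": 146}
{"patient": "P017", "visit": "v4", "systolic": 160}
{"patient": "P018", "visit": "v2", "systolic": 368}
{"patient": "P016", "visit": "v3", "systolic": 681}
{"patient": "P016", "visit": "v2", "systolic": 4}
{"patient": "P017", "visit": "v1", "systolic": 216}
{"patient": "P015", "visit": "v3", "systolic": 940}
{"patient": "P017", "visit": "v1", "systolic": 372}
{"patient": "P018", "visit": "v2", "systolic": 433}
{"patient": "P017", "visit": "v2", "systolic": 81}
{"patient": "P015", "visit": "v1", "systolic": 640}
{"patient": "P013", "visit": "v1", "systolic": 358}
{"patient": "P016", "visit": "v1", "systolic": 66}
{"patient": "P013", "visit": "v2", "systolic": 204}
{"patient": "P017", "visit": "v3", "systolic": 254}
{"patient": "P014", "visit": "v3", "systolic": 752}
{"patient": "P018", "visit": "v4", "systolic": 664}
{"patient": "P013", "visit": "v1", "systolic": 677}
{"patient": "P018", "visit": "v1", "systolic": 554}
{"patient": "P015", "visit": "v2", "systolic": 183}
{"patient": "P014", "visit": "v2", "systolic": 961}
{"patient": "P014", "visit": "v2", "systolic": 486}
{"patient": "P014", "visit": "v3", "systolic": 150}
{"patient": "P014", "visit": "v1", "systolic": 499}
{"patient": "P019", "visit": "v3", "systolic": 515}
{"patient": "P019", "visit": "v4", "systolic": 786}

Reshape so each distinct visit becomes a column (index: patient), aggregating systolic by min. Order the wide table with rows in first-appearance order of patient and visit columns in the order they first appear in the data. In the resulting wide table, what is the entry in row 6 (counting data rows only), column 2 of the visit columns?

With rows in first-appearance order of patient, row 6 is patient=P017. visit columns in first-appearance order: v4, v1, v3, v2; column 2 is v1.
Long rows with patient=P017, visit=v1: min(216, 372) = 216.

216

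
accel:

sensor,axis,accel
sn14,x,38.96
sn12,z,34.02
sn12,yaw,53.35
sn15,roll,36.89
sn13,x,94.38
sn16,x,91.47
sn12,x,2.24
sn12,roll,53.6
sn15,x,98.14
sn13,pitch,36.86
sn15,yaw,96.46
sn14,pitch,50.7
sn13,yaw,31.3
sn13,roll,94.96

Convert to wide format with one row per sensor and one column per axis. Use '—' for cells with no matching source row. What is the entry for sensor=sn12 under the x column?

2.24

The long row with sensor=sn12, axis=x has accel=2.24.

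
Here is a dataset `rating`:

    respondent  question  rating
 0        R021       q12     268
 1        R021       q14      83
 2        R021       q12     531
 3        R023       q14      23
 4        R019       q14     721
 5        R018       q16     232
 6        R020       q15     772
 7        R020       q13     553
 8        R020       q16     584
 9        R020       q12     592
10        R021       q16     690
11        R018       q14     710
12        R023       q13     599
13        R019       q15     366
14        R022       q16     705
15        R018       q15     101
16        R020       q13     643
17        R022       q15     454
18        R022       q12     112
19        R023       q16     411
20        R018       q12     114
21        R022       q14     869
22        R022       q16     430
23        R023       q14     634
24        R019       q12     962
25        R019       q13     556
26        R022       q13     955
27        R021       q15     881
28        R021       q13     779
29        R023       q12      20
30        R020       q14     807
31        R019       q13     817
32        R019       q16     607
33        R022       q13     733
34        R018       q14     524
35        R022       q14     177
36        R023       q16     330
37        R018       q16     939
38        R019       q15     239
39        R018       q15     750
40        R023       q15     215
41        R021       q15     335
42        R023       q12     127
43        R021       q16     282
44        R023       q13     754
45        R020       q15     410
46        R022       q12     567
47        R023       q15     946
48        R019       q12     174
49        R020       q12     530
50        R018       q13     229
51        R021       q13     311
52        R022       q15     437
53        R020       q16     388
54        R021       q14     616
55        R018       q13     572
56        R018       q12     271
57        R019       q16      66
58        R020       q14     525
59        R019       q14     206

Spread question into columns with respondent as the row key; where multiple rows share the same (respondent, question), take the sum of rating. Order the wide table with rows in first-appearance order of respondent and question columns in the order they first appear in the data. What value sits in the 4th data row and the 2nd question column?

1234

With rows in first-appearance order of respondent, row 4 is respondent=R018. question columns in first-appearance order: q12, q14, q16, q15, q13; column 2 is q14.
Long rows with respondent=R018, question=q14: 710 + 524 = 1234.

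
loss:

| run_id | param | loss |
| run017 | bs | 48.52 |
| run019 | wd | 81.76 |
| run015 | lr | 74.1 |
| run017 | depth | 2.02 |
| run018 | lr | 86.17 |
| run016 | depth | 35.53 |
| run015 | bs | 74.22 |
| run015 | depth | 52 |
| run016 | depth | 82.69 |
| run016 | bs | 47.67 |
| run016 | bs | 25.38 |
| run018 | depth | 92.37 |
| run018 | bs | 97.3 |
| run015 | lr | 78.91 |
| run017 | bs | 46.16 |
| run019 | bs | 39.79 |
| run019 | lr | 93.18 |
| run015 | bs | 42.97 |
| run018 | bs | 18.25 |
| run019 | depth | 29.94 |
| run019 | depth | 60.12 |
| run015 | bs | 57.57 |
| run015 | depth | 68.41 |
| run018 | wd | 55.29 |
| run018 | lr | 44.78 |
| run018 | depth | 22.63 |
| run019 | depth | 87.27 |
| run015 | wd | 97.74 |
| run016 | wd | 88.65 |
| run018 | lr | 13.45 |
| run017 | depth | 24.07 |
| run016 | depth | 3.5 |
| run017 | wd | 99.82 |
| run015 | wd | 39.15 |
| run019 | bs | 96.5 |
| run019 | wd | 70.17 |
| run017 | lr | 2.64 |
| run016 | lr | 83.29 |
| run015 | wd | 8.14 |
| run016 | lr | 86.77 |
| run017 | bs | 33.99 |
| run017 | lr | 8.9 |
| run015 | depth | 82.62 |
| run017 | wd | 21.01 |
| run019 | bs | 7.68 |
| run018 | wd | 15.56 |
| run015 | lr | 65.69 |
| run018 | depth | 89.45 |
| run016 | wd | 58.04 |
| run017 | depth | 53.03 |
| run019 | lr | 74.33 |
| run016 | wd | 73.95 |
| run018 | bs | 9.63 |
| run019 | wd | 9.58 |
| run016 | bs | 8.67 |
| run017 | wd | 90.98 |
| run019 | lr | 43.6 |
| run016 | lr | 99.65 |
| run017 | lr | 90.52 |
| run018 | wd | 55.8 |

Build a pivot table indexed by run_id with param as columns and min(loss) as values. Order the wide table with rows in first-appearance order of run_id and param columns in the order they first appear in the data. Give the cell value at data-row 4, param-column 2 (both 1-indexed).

With rows in first-appearance order of run_id, row 4 is run_id=run018. param columns in first-appearance order: bs, wd, lr, depth; column 2 is wd.
Long rows with run_id=run018, param=wd: min(55.29, 15.56, 55.8) = 15.56.

15.56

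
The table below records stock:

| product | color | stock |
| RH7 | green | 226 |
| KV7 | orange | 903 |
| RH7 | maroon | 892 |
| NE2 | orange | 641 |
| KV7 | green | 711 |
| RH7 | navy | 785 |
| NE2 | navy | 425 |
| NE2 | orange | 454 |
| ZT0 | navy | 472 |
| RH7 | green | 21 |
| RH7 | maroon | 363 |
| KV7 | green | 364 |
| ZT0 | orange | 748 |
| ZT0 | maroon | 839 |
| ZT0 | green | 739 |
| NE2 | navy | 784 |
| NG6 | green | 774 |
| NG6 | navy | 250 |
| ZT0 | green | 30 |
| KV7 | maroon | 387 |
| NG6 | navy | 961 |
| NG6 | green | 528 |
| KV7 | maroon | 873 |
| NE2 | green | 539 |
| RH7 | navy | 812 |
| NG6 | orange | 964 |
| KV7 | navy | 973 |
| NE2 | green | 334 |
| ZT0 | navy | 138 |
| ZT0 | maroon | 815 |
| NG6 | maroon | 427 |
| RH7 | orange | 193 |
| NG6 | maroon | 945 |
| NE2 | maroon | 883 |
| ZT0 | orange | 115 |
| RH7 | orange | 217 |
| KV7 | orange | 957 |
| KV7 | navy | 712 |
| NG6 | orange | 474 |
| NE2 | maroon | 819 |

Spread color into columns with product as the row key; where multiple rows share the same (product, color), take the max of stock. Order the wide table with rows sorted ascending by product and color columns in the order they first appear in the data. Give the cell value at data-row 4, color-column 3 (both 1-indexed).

With rows sorted ascending by product, row 4 is product=RH7. color columns in first-appearance order: green, orange, maroon, navy; column 3 is maroon.
Long rows with product=RH7, color=maroon: max(892, 363) = 892.

892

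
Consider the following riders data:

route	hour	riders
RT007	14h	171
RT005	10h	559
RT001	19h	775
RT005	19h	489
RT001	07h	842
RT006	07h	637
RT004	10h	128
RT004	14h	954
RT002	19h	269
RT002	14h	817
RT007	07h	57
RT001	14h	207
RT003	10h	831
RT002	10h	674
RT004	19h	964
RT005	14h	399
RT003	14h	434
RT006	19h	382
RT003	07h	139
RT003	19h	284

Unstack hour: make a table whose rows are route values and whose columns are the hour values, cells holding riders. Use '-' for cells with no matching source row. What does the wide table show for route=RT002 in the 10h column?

674

The long row with route=RT002, hour=10h has riders=674.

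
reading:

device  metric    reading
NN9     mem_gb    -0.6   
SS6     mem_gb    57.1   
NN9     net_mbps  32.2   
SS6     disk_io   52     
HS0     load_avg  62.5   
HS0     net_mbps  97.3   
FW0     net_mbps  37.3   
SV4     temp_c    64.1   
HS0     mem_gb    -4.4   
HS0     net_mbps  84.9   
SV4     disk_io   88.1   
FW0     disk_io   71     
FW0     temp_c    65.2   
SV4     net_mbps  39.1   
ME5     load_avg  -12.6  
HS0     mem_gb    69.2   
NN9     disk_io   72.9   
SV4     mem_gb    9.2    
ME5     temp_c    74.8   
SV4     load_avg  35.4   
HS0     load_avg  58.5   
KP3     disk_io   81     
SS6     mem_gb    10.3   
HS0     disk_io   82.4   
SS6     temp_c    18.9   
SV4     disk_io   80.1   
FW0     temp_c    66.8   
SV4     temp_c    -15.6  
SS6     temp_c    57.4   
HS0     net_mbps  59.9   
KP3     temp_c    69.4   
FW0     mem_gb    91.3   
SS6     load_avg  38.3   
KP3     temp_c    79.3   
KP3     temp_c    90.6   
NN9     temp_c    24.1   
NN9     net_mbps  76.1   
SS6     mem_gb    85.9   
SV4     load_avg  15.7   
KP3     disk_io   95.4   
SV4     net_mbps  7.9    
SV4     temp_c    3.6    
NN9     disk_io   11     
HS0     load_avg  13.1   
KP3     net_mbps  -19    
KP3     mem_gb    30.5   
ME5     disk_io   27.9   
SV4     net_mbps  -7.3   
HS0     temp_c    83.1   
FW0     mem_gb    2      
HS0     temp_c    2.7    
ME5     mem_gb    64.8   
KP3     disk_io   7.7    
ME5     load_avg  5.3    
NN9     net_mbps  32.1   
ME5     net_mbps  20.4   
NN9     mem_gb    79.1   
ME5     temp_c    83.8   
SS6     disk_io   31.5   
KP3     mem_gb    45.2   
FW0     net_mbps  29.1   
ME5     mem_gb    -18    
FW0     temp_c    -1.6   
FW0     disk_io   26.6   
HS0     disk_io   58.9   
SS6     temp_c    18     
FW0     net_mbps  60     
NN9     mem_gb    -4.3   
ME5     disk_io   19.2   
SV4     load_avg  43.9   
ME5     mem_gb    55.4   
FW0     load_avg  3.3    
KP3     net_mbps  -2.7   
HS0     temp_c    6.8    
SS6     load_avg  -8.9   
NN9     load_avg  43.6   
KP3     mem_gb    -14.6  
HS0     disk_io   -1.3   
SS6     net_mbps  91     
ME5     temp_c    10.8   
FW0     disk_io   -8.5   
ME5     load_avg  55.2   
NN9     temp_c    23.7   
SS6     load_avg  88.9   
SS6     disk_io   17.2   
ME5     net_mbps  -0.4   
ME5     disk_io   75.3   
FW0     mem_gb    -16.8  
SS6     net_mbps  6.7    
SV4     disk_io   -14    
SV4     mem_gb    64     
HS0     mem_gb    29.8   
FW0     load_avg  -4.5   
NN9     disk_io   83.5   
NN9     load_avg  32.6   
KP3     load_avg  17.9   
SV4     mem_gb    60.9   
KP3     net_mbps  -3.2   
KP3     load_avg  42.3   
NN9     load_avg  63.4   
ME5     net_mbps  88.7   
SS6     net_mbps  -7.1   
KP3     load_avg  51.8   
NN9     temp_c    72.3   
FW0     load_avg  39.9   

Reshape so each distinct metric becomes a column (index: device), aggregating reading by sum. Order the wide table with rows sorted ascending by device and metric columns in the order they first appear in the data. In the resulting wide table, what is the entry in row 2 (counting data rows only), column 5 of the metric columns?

92.6

With rows sorted ascending by device, row 2 is device=HS0. metric columns in first-appearance order: mem_gb, net_mbps, disk_io, load_avg, temp_c; column 5 is temp_c.
Long rows with device=HS0, metric=temp_c: 83.1 + 2.7 + 6.8 = 92.6.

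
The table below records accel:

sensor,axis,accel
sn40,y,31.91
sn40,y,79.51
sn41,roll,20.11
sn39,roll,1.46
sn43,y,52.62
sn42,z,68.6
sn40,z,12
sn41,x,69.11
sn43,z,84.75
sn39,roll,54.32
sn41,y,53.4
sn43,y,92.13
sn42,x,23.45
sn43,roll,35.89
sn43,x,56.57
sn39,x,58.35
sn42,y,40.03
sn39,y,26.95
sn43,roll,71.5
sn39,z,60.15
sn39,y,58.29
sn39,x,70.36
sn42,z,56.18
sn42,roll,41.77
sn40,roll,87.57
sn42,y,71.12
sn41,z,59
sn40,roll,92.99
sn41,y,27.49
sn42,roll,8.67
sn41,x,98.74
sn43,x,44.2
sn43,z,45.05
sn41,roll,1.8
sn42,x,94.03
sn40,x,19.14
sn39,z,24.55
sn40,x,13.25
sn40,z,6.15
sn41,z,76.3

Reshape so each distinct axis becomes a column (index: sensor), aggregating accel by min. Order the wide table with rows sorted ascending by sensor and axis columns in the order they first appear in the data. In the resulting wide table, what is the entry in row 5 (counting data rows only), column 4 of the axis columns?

With rows sorted ascending by sensor, row 5 is sensor=sn43. axis columns in first-appearance order: y, roll, z, x; column 4 is x.
Long rows with sensor=sn43, axis=x: min(56.57, 44.2) = 44.2.

44.2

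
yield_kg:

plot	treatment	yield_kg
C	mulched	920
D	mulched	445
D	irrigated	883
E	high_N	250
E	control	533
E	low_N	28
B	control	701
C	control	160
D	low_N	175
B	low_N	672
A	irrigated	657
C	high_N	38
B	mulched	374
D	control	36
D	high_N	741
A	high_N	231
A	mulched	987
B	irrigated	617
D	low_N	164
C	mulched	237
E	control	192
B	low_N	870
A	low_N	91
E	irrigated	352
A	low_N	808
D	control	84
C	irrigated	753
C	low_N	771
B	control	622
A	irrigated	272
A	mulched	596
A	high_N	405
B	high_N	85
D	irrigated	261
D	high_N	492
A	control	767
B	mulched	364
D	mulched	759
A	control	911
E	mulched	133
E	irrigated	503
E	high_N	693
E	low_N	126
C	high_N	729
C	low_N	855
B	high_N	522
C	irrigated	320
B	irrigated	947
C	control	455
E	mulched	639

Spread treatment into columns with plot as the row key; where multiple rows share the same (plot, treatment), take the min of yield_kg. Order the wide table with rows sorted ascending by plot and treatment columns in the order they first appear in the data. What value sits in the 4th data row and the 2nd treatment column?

261

With rows sorted ascending by plot, row 4 is plot=D. treatment columns in first-appearance order: mulched, irrigated, high_N, control, low_N; column 2 is irrigated.
Long rows with plot=D, treatment=irrigated: min(883, 261) = 261.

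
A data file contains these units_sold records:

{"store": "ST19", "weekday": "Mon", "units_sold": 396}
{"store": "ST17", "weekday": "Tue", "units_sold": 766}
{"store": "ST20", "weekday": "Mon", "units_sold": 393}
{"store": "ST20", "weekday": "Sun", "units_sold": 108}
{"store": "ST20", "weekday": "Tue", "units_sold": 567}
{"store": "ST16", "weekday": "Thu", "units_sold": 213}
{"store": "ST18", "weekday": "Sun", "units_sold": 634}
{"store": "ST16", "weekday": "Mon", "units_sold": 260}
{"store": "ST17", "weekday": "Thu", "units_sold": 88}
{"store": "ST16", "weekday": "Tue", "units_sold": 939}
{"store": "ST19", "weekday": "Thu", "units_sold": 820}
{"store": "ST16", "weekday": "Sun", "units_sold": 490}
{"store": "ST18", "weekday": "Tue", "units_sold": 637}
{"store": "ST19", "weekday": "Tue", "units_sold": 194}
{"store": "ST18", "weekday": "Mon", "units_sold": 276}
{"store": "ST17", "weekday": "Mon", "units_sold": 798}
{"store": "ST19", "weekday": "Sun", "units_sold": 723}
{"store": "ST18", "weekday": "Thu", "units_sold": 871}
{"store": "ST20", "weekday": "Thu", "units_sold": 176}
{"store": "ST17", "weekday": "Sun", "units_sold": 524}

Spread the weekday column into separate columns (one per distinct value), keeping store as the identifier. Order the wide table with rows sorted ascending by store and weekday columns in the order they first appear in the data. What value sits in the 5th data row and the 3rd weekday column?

108

With rows sorted ascending by store, row 5 is store=ST20. weekday columns in first-appearance order: Mon, Tue, Sun, Thu; column 3 is Sun.
Long rows with store=ST20, weekday=Sun: units_sold = 108.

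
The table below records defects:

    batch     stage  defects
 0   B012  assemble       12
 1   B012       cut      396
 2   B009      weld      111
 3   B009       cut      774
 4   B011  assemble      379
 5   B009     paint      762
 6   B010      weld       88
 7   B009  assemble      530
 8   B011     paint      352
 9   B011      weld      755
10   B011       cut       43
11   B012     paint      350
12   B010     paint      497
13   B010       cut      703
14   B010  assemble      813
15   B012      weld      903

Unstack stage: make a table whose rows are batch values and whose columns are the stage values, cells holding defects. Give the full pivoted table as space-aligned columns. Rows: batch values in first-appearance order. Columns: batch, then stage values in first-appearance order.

Columns: batch plus the 4 distinct stage values (assemble, cut, weld, paint).
For example, row B012 column assemble takes defects=12 from the long row (B012, assemble).

batch  assemble  cut  weld  paint
B012   12        396  903   350  
B009   530       774  111   762  
B011   379       43   755   352  
B010   813       703  88    497  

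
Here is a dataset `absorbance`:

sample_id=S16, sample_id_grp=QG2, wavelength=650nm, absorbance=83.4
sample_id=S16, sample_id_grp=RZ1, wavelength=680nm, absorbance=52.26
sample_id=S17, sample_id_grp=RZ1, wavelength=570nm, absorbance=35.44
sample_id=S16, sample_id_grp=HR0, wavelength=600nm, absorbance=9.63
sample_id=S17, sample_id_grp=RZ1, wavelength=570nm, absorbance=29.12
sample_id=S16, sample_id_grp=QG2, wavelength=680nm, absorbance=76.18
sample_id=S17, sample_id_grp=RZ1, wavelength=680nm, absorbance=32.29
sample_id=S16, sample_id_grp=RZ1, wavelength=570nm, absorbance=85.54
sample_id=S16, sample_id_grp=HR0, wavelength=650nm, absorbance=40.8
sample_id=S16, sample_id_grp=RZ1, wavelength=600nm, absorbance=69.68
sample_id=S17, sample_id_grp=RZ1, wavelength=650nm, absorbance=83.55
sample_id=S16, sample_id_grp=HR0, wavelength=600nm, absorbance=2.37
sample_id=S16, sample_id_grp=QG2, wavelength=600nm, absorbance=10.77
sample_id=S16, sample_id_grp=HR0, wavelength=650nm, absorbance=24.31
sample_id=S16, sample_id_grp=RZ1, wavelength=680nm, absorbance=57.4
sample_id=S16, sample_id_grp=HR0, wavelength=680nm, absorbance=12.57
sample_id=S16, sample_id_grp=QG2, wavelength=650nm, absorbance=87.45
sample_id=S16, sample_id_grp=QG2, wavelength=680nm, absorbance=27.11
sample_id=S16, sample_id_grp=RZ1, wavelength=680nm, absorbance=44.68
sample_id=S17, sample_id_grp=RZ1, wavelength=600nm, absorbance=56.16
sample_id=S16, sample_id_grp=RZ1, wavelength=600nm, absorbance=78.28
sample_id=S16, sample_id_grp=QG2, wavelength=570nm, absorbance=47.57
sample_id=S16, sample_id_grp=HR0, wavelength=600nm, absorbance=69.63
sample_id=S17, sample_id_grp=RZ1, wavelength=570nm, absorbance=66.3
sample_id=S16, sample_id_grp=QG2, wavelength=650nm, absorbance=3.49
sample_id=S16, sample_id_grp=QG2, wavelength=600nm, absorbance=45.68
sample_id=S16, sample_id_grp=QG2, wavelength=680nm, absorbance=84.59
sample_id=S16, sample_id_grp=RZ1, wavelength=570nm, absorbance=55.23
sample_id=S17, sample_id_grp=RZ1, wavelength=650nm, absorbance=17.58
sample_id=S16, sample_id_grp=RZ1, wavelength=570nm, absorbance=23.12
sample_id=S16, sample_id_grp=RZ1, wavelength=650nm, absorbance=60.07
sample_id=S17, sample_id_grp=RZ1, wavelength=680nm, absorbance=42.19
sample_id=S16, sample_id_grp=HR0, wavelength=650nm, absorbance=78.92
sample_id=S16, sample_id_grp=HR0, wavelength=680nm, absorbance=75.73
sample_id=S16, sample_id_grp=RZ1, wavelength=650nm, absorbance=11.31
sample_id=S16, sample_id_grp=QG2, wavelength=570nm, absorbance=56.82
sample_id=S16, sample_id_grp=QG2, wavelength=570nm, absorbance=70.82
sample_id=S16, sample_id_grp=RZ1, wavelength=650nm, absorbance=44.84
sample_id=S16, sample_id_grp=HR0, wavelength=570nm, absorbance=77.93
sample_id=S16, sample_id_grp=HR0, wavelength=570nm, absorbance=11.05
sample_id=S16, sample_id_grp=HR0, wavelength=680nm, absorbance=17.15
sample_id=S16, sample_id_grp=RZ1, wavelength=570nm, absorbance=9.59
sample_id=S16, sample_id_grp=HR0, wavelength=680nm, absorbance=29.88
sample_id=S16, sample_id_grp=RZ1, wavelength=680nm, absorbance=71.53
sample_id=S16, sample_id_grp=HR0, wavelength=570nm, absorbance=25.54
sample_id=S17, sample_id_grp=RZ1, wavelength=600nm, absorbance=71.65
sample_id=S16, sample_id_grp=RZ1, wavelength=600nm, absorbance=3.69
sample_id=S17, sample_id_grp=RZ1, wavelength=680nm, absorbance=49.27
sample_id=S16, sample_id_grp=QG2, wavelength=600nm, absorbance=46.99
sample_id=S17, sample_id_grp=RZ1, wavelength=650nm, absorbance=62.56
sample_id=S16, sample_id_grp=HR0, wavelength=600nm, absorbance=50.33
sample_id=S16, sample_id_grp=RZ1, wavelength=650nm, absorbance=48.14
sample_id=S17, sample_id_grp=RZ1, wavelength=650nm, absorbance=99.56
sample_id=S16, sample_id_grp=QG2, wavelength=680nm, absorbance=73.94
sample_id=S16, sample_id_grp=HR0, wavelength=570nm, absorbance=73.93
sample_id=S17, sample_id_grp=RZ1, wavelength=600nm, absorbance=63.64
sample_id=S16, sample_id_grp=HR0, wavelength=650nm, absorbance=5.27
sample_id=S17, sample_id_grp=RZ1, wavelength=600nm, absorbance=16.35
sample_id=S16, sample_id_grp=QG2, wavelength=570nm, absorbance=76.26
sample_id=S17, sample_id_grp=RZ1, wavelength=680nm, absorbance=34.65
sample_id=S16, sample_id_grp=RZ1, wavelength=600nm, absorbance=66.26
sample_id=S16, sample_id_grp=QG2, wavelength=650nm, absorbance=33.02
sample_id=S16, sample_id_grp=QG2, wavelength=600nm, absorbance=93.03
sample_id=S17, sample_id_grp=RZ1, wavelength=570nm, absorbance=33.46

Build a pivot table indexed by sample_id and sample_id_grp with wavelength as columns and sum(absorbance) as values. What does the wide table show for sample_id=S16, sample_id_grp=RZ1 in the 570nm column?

173.48

Rows with sample_id=S16, sample_id_grp=RZ1 and wavelength=570nm: absorbance values are 85.54, 55.23, 23.12, 9.59.
85.54 + 55.23 + 23.12 + 9.59 = 173.48.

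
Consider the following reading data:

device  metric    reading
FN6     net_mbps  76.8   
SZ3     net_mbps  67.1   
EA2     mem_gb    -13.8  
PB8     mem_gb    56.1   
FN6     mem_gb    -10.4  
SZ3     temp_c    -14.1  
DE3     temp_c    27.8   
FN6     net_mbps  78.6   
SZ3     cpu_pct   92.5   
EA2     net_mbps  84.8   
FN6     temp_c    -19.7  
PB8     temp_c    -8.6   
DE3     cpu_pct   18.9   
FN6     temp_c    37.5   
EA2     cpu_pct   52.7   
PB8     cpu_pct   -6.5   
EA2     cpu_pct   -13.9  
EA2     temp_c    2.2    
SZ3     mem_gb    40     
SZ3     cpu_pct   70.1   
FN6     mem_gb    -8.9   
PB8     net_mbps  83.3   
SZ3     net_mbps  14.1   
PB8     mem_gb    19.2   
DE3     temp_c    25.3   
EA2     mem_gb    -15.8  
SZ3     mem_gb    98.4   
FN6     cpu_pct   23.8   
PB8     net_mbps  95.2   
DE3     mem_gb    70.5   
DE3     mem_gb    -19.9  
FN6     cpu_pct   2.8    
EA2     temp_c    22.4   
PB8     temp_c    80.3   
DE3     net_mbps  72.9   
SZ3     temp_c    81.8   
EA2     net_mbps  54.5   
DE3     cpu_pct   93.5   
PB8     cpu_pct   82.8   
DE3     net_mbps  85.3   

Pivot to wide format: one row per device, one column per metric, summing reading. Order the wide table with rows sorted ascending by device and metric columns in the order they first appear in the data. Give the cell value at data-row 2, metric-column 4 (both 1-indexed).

With rows sorted ascending by device, row 2 is device=EA2. metric columns in first-appearance order: net_mbps, mem_gb, temp_c, cpu_pct; column 4 is cpu_pct.
Long rows with device=EA2, metric=cpu_pct: 52.7 + -13.9 = 38.8.

38.8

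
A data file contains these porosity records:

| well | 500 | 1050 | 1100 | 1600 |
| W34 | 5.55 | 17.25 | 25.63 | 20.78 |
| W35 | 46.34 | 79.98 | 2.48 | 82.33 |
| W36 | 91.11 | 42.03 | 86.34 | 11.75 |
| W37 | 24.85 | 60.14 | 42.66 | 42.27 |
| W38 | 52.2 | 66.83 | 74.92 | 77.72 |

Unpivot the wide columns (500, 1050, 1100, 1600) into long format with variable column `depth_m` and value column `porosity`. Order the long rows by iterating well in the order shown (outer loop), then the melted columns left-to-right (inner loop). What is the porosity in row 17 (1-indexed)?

52.2

20 rows total (5 × 4). Row 17: index ⌊(17-1)/4⌋ = 4 into well → W38; (17-1) mod 4 = 0 into the melted columns → 500.
So row 17 is (W38, 500, 52.2); porosity = 52.2.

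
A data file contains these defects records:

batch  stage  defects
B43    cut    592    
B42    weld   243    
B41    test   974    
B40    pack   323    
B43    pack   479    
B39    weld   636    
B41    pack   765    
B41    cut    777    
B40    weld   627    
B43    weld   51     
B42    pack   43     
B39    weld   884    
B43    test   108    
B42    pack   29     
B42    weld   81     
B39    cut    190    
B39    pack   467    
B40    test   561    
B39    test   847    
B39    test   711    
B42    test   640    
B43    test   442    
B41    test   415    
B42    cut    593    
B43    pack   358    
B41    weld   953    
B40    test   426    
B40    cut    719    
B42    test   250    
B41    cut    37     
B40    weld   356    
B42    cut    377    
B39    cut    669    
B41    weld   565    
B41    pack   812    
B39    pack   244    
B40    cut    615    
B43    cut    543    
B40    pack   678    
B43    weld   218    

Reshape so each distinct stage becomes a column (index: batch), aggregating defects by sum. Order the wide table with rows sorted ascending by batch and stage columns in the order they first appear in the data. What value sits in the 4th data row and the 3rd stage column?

With rows sorted ascending by batch, row 4 is batch=B42. stage columns in first-appearance order: cut, weld, test, pack; column 3 is test.
Long rows with batch=B42, stage=test: 640 + 250 = 890.

890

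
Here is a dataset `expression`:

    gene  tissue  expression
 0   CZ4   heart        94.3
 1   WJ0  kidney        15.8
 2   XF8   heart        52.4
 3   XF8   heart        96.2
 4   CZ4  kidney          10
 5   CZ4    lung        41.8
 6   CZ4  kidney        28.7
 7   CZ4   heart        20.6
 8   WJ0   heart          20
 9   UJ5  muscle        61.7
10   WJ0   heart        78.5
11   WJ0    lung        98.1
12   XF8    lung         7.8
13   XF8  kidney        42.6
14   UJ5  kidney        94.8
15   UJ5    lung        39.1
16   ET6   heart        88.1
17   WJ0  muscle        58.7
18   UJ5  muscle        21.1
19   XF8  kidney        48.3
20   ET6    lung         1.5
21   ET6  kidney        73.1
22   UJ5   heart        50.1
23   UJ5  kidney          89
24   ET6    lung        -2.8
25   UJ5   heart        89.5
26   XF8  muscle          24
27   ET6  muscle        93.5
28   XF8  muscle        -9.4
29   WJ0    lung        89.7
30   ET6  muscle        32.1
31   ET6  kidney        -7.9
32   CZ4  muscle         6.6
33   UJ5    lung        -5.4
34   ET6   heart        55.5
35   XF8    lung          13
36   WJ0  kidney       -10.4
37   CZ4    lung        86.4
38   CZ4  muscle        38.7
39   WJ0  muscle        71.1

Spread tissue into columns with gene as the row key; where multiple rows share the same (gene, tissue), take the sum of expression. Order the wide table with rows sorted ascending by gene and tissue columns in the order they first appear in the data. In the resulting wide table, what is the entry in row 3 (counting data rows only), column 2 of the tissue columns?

183.8

With rows sorted ascending by gene, row 3 is gene=UJ5. tissue columns in first-appearance order: heart, kidney, lung, muscle; column 2 is kidney.
Long rows with gene=UJ5, tissue=kidney: 94.8 + 89 = 183.8.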